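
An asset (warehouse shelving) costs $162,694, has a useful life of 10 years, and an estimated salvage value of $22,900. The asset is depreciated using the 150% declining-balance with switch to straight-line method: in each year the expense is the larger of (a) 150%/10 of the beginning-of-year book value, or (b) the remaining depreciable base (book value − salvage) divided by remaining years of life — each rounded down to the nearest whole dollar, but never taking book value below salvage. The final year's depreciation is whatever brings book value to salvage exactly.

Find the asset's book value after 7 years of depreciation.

$51,746

Depreciable base = $162,694 − $22,900 = $139,794.
Year 1: DB = ⌊$162,694 × 150%/10⌋ = $24,404; SL = ⌊$139,794/10⌋ = $13,979 → take DB $24,404. Book value $138,290.
Year 2: DB = ⌊$138,290 × 150%/10⌋ = $20,743; SL = ⌊$115,390/9⌋ = $12,821 → take DB $20,743. Book value $117,547.
Year 3: DB = ⌊$117,547 × 150%/10⌋ = $17,632; SL = ⌊$94,647/8⌋ = $11,830 → take DB $17,632. Book value $99,915.
Year 4: DB = ⌊$99,915 × 150%/10⌋ = $14,987; SL = ⌊$77,015/7⌋ = $11,002 → take DB $14,987. Book value $84,928.
Year 5: DB = ⌊$84,928 × 150%/10⌋ = $12,739; SL = ⌊$62,028/6⌋ = $10,338 → take DB $12,739. Book value $72,189.
Year 6: DB = ⌊$72,189 × 150%/10⌋ = $10,828; SL = ⌊$49,289/5⌋ = $9,857 → take DB $10,828. Book value $61,361.
Year 7: DB = ⌊$61,361 × 150%/10⌋ = $9,204; SL = ⌊$38,461/4⌋ = $9,615 → take SL $9,615. Book value $51,746.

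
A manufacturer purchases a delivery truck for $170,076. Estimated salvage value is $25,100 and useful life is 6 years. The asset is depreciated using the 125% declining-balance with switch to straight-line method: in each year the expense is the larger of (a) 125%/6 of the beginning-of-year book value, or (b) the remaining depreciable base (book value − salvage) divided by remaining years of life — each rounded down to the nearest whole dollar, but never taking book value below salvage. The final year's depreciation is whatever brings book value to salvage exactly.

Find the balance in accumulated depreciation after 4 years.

$105,451

Depreciable base = $170,076 − $25,100 = $144,976.
Year 1: DB = ⌊$170,076 × 125%/6⌋ = $35,432; SL = ⌊$144,976/6⌋ = $24,162 → take DB $35,432. Book value $134,644.
Year 2: DB = ⌊$134,644 × 125%/6⌋ = $28,050; SL = ⌊$109,544/5⌋ = $21,908 → take DB $28,050. Book value $106,594.
Year 3: DB = ⌊$106,594 × 125%/6⌋ = $22,207; SL = ⌊$81,494/4⌋ = $20,373 → take DB $22,207. Book value $84,387.
Year 4: DB = ⌊$84,387 × 125%/6⌋ = $17,580; SL = ⌊$59,287/3⌋ = $19,762 → take SL $19,762. Book value $64,625.
Accumulated through year 4 = $170,076 − $64,625 = $105,451.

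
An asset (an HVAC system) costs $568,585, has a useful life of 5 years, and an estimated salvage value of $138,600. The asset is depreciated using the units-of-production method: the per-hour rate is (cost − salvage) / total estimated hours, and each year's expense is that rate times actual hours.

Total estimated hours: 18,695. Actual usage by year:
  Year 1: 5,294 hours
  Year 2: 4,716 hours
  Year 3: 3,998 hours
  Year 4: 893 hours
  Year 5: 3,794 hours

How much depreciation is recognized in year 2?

$108,468

Depreciable base = $568,585 − $138,600 = $429,985.
Rate = $429,985 / 18,695 hours = $23 per hour.
Year 1: 5,294 × $23 = $121,762. Book value $446,823.
Year 2: 4,716 × $23 = $108,468. Book value $338,355.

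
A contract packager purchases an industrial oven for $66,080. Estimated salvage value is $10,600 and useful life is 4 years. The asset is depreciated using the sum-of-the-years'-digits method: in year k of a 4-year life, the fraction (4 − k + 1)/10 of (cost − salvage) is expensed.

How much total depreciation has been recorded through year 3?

Depreciable base = $66,080 − $10,600 = $55,480.
Sum of the years' digits = 4+3+2+1 = 10.
Year 1: $55,480 × 4/10 = $22,192. Book value $43,888.
Year 2: $55,480 × 3/10 = $16,644. Book value $27,244.
Year 3: $55,480 × 2/10 = $11,096. Book value $16,148.
Accumulated through year 3 = $66,080 − $16,148 = $49,932.

$49,932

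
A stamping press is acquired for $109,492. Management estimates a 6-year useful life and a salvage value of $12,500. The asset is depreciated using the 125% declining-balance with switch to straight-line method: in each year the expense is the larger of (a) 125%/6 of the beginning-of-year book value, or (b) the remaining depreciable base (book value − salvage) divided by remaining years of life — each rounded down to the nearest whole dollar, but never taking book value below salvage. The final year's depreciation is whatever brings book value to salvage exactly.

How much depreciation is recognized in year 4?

Depreciable base = $109,492 − $12,500 = $96,992.
Year 1: DB = ⌊$109,492 × 125%/6⌋ = $22,810; SL = ⌊$96,992/6⌋ = $16,165 → take DB $22,810. Book value $86,682.
Year 2: DB = ⌊$86,682 × 125%/6⌋ = $18,058; SL = ⌊$74,182/5⌋ = $14,836 → take DB $18,058. Book value $68,624.
Year 3: DB = ⌊$68,624 × 125%/6⌋ = $14,296; SL = ⌊$56,124/4⌋ = $14,031 → take DB $14,296. Book value $54,328.
Year 4: DB = ⌊$54,328 × 125%/6⌋ = $11,318; SL = ⌊$41,828/3⌋ = $13,942 → take SL $13,942. Book value $40,386.

$13,942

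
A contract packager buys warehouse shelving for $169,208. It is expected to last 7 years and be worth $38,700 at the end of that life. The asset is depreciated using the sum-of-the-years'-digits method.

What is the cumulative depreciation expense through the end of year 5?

$116,525

Depreciable base = $169,208 − $38,700 = $130,508.
Sum of the years' digits = 7+6+5+4+3+2+1 = 28.
Year 1: $130,508 × 7/28 = $32,627. Book value $136,581.
Year 2: $130,508 × 6/28 = $27,966. Book value $108,615.
Year 3: $130,508 × 5/28 = $23,305. Book value $85,310.
Year 4: $130,508 × 4/28 = $18,644. Book value $66,666.
Year 5: $130,508 × 3/28 = $13,983. Book value $52,683.
Accumulated through year 5 = $169,208 − $52,683 = $116,525.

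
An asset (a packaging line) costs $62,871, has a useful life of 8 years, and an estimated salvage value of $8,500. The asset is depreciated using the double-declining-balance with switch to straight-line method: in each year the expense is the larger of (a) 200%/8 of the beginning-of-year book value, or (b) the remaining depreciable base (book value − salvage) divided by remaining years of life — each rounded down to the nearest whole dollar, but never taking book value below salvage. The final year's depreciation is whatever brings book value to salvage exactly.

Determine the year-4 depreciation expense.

Depreciable base = $62,871 − $8,500 = $54,371.
Year 1: DB = ⌊$62,871 × 200%/8⌋ = $15,717; SL = ⌊$54,371/8⌋ = $6,796 → take DB $15,717. Book value $47,154.
Year 2: DB = ⌊$47,154 × 200%/8⌋ = $11,788; SL = ⌊$38,654/7⌋ = $5,522 → take DB $11,788. Book value $35,366.
Year 3: DB = ⌊$35,366 × 200%/8⌋ = $8,841; SL = ⌊$26,866/6⌋ = $4,477 → take DB $8,841. Book value $26,525.
Year 4: DB = ⌊$26,525 × 200%/8⌋ = $6,631; SL = ⌊$18,025/5⌋ = $3,605 → take DB $6,631. Book value $19,894.

$6,631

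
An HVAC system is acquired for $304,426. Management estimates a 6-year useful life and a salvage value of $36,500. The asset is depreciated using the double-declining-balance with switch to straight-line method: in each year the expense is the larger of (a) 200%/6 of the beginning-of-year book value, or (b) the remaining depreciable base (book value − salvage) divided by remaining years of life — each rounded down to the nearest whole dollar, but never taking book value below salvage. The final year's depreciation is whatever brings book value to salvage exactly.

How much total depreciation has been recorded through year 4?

$244,292

Depreciable base = $304,426 − $36,500 = $267,926.
Year 1: DB = ⌊$304,426 × 200%/6⌋ = $101,475; SL = ⌊$267,926/6⌋ = $44,654 → take DB $101,475. Book value $202,951.
Year 2: DB = ⌊$202,951 × 200%/6⌋ = $67,650; SL = ⌊$166,451/5⌋ = $33,290 → take DB $67,650. Book value $135,301.
Year 3: DB = ⌊$135,301 × 200%/6⌋ = $45,100; SL = ⌊$98,801/4⌋ = $24,700 → take DB $45,100. Book value $90,201.
Year 4: DB = ⌊$90,201 × 200%/6⌋ = $30,067; SL = ⌊$53,701/3⌋ = $17,900 → take DB $30,067. Book value $60,134.
Accumulated through year 4 = $304,426 − $60,134 = $244,292.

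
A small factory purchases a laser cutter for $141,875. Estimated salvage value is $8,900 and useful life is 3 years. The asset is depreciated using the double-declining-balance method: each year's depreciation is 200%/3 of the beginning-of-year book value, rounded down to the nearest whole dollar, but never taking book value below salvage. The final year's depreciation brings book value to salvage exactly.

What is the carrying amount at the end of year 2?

Depreciable base = $141,875 − $8,900 = $132,975.
Year 1: ⌊$141,875 × 200%/3⌋ = $94,583. Book value $47,292.
Year 2: ⌊$47,292 × 200%/3⌋ = $31,528. Book value $15,764.

$15,764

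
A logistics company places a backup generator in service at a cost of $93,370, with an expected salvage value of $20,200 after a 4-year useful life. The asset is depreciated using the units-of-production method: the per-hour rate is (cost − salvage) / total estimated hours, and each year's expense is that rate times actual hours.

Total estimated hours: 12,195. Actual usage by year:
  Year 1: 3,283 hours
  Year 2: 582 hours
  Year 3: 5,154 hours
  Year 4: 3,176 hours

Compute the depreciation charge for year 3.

Depreciable base = $93,370 − $20,200 = $73,170.
Rate = $73,170 / 12,195 hours = $6 per hour.
Year 1: 3,283 × $6 = $19,698. Book value $73,672.
Year 2: 582 × $6 = $3,492. Book value $70,180.
Year 3: 5,154 × $6 = $30,924. Book value $39,256.

$30,924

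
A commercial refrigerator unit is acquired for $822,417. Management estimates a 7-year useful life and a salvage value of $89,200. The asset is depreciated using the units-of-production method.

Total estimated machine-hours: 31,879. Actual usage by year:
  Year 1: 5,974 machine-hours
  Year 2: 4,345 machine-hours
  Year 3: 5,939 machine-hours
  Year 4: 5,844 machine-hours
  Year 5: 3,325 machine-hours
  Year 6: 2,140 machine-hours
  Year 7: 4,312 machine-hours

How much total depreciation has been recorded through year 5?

$584,821

Depreciable base = $822,417 − $89,200 = $733,217.
Rate = $733,217 / 31,879 machine-hours = $23 per machine-hour.
Year 1: 5,974 × $23 = $137,402. Book value $685,015.
Year 2: 4,345 × $23 = $99,935. Book value $585,080.
Year 3: 5,939 × $23 = $136,597. Book value $448,483.
Year 4: 5,844 × $23 = $134,412. Book value $314,071.
Year 5: 3,325 × $23 = $76,475. Book value $237,596.
Accumulated through year 5 = $822,417 − $237,596 = $584,821.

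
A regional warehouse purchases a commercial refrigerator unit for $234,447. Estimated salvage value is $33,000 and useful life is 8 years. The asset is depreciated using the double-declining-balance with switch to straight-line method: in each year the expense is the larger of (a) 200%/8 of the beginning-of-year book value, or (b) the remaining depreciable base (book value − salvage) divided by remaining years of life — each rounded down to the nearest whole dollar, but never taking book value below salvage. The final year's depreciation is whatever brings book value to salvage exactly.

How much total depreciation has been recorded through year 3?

$135,539

Depreciable base = $234,447 − $33,000 = $201,447.
Year 1: DB = ⌊$234,447 × 200%/8⌋ = $58,611; SL = ⌊$201,447/8⌋ = $25,180 → take DB $58,611. Book value $175,836.
Year 2: DB = ⌊$175,836 × 200%/8⌋ = $43,959; SL = ⌊$142,836/7⌋ = $20,405 → take DB $43,959. Book value $131,877.
Year 3: DB = ⌊$131,877 × 200%/8⌋ = $32,969; SL = ⌊$98,877/6⌋ = $16,479 → take DB $32,969. Book value $98,908.
Accumulated through year 3 = $234,447 − $98,908 = $135,539.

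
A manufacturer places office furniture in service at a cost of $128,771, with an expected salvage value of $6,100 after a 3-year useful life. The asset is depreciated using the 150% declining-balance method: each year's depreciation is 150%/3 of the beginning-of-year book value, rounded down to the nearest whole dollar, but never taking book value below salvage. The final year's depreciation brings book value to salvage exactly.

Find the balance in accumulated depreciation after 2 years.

Depreciable base = $128,771 − $6,100 = $122,671.
Year 1: ⌊$128,771 × 150%/3⌋ = $64,385. Book value $64,386.
Year 2: ⌊$64,386 × 150%/3⌋ = $32,193. Book value $32,193.
Accumulated through year 2 = $128,771 − $32,193 = $96,578.

$96,578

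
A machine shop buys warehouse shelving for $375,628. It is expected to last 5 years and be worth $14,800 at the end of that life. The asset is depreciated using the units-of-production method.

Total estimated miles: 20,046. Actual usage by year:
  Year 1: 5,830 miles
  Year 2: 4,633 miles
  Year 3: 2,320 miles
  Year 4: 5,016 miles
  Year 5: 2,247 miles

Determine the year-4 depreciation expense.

Depreciable base = $375,628 − $14,800 = $360,828.
Rate = $360,828 / 20,046 miles = $18 per mile.
Year 1: 5,830 × $18 = $104,940. Book value $270,688.
Year 2: 4,633 × $18 = $83,394. Book value $187,294.
Year 3: 2,320 × $18 = $41,760. Book value $145,534.
Year 4: 5,016 × $18 = $90,288. Book value $55,246.

$90,288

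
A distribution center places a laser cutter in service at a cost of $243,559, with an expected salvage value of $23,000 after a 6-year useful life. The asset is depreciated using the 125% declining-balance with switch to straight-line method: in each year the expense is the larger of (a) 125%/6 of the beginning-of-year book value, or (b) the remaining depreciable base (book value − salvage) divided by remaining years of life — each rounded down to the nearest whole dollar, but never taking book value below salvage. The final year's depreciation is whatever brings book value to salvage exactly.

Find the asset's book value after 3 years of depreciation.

$120,236

Depreciable base = $243,559 − $23,000 = $220,559.
Year 1: DB = ⌊$243,559 × 125%/6⌋ = $50,741; SL = ⌊$220,559/6⌋ = $36,759 → take DB $50,741. Book value $192,818.
Year 2: DB = ⌊$192,818 × 125%/6⌋ = $40,170; SL = ⌊$169,818/5⌋ = $33,963 → take DB $40,170. Book value $152,648.
Year 3: DB = ⌊$152,648 × 125%/6⌋ = $31,801; SL = ⌊$129,648/4⌋ = $32,412 → take SL $32,412. Book value $120,236.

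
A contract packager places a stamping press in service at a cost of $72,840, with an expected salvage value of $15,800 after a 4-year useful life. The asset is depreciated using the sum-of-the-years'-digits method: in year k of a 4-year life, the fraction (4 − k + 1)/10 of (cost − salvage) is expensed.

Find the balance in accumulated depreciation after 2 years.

$39,928

Depreciable base = $72,840 − $15,800 = $57,040.
Sum of the years' digits = 4+3+2+1 = 10.
Year 1: $57,040 × 4/10 = $22,816. Book value $50,024.
Year 2: $57,040 × 3/10 = $17,112. Book value $32,912.
Accumulated through year 2 = $72,840 − $32,912 = $39,928.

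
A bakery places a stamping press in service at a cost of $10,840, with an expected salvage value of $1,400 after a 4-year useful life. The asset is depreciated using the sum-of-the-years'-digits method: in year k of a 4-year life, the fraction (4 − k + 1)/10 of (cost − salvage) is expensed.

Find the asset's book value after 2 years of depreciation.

$4,232

Depreciable base = $10,840 − $1,400 = $9,440.
Sum of the years' digits = 4+3+2+1 = 10.
Year 1: $9,440 × 4/10 = $3,776. Book value $7,064.
Year 2: $9,440 × 3/10 = $2,832. Book value $4,232.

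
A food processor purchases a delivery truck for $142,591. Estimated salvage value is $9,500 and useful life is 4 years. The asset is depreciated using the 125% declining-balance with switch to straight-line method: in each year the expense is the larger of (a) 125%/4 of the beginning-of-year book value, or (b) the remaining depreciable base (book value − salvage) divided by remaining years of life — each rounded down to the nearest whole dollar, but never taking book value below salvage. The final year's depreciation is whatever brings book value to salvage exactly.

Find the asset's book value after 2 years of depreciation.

Depreciable base = $142,591 − $9,500 = $133,091.
Year 1: DB = ⌊$142,591 × 125%/4⌋ = $44,559; SL = ⌊$133,091/4⌋ = $33,272 → take DB $44,559. Book value $98,032.
Year 2: DB = ⌊$98,032 × 125%/4⌋ = $30,635; SL = ⌊$88,532/3⌋ = $29,510 → take DB $30,635. Book value $67,397.

$67,397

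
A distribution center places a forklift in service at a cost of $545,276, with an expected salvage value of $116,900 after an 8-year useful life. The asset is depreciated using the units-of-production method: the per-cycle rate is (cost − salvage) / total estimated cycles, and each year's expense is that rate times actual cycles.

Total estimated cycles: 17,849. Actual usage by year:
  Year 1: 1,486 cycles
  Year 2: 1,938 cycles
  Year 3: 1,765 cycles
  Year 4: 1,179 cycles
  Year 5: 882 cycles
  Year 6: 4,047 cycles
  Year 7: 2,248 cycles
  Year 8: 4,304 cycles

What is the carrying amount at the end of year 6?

$274,148

Depreciable base = $545,276 − $116,900 = $428,376.
Rate = $428,376 / 17,849 cycles = $24 per cycle.
Year 1: 1,486 × $24 = $35,664. Book value $509,612.
Year 2: 1,938 × $24 = $46,512. Book value $463,100.
Year 3: 1,765 × $24 = $42,360. Book value $420,740.
Year 4: 1,179 × $24 = $28,296. Book value $392,444.
Year 5: 882 × $24 = $21,168. Book value $371,276.
Year 6: 4,047 × $24 = $97,128. Book value $274,148.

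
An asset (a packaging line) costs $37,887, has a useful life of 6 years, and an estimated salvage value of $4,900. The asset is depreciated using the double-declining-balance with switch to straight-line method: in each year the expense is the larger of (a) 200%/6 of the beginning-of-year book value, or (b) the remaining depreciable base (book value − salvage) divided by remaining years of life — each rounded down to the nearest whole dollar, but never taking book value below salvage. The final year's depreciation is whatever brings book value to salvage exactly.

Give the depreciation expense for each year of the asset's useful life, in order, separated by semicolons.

Depreciable base = $37,887 − $4,900 = $32,987.
Year 1: DB = ⌊$37,887 × 200%/6⌋ = $12,629; SL = ⌊$32,987/6⌋ = $5,497 → take DB $12,629. Book value $25,258.
Year 2: DB = ⌊$25,258 × 200%/6⌋ = $8,419; SL = ⌊$20,358/5⌋ = $4,071 → take DB $8,419. Book value $16,839.
Year 3: DB = ⌊$16,839 × 200%/6⌋ = $5,613; SL = ⌊$11,939/4⌋ = $2,984 → take DB $5,613. Book value $11,226.
Year 4: DB = ⌊$11,226 × 200%/6⌋ = $3,742; SL = ⌊$6,326/3⌋ = $2,108 → take DB $3,742. Book value $7,484.
Year 5: DB = ⌊$7,484 × 200%/6⌋ = $2,494; SL = ⌊$2,584/2⌋ = $1,292 → take DB $2,494. Book value $4,990.
Year 6 (final): $4,990 − $4,900 = $90. Book value $4,900.

$12,629; $8,419; $5,613; $3,742; $2,494; $90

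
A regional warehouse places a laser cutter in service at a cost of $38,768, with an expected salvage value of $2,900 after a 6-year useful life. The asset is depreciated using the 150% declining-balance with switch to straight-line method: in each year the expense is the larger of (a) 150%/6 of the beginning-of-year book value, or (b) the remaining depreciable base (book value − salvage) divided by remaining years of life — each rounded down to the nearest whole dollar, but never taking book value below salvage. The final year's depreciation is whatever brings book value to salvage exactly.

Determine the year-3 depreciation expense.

Depreciable base = $38,768 − $2,900 = $35,868.
Year 1: DB = ⌊$38,768 × 150%/6⌋ = $9,692; SL = ⌊$35,868/6⌋ = $5,978 → take DB $9,692. Book value $29,076.
Year 2: DB = ⌊$29,076 × 150%/6⌋ = $7,269; SL = ⌊$26,176/5⌋ = $5,235 → take DB $7,269. Book value $21,807.
Year 3: DB = ⌊$21,807 × 150%/6⌋ = $5,451; SL = ⌊$18,907/4⌋ = $4,726 → take DB $5,451. Book value $16,356.

$5,451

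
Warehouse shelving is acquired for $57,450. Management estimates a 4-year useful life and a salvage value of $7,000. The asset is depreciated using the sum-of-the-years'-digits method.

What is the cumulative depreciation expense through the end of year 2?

Depreciable base = $57,450 − $7,000 = $50,450.
Sum of the years' digits = 4+3+2+1 = 10.
Year 1: $50,450 × 4/10 = $20,180. Book value $37,270.
Year 2: $50,450 × 3/10 = $15,135. Book value $22,135.
Accumulated through year 2 = $57,450 − $22,135 = $35,315.

$35,315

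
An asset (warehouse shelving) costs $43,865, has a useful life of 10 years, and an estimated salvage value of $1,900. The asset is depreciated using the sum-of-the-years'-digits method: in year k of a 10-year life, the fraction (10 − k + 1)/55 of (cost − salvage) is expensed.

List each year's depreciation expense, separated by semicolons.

Depreciable base = $43,865 − $1,900 = $41,965.
Sum of the years' digits = 10+9+8+7+6+5+4+3+2+1 = 55.
Year 1: $41,965 × 10/55 = $7,630. Book value $36,235.
Year 2: $41,965 × 9/55 = $6,867. Book value $29,368.
Year 3: $41,965 × 8/55 = $6,104. Book value $23,264.
Year 4: $41,965 × 7/55 = $5,341. Book value $17,923.
Year 5: $41,965 × 6/55 = $4,578. Book value $13,345.
Year 6: $41,965 × 5/55 = $3,815. Book value $9,530.
Year 7: $41,965 × 4/55 = $3,052. Book value $6,478.
Year 8: $41,965 × 3/55 = $2,289. Book value $4,189.
Year 9: $41,965 × 2/55 = $1,526. Book value $2,663.
Year 10: $41,965 × 1/55 = $763. Book value $1,900.

$7,630; $6,867; $6,104; $5,341; $4,578; $3,815; $3,052; $2,289; $1,526; $763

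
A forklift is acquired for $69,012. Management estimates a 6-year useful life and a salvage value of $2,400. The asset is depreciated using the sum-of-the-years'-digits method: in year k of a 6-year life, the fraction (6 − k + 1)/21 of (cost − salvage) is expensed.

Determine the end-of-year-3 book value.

$21,432

Depreciable base = $69,012 − $2,400 = $66,612.
Sum of the years' digits = 6+5+4+3+2+1 = 21.
Year 1: $66,612 × 6/21 = $19,032. Book value $49,980.
Year 2: $66,612 × 5/21 = $15,860. Book value $34,120.
Year 3: $66,612 × 4/21 = $12,688. Book value $21,432.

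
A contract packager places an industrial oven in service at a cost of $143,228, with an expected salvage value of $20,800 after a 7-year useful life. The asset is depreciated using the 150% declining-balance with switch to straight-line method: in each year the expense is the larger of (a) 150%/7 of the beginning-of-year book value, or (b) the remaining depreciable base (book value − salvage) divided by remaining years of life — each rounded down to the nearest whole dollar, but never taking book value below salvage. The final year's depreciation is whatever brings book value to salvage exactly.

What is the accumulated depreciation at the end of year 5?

Depreciable base = $143,228 − $20,800 = $122,428.
Year 1: DB = ⌊$143,228 × 150%/7⌋ = $30,691; SL = ⌊$122,428/7⌋ = $17,489 → take DB $30,691. Book value $112,537.
Year 2: DB = ⌊$112,537 × 150%/7⌋ = $24,115; SL = ⌊$91,737/6⌋ = $15,289 → take DB $24,115. Book value $88,422.
Year 3: DB = ⌊$88,422 × 150%/7⌋ = $18,947; SL = ⌊$67,622/5⌋ = $13,524 → take DB $18,947. Book value $69,475.
Year 4: DB = ⌊$69,475 × 150%/7⌋ = $14,887; SL = ⌊$48,675/4⌋ = $12,168 → take DB $14,887. Book value $54,588.
Year 5: DB = ⌊$54,588 × 150%/7⌋ = $11,697; SL = ⌊$33,788/3⌋ = $11,262 → take DB $11,697. Book value $42,891.
Accumulated through year 5 = $143,228 − $42,891 = $100,337.

$100,337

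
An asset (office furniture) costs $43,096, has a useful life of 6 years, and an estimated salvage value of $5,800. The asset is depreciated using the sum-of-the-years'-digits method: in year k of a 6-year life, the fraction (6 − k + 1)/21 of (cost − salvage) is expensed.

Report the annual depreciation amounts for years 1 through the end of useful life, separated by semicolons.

Depreciable base = $43,096 − $5,800 = $37,296.
Sum of the years' digits = 6+5+4+3+2+1 = 21.
Year 1: $37,296 × 6/21 = $10,656. Book value $32,440.
Year 2: $37,296 × 5/21 = $8,880. Book value $23,560.
Year 3: $37,296 × 4/21 = $7,104. Book value $16,456.
Year 4: $37,296 × 3/21 = $5,328. Book value $11,128.
Year 5: $37,296 × 2/21 = $3,552. Book value $7,576.
Year 6: $37,296 × 1/21 = $1,776. Book value $5,800.

$10,656; $8,880; $7,104; $5,328; $3,552; $1,776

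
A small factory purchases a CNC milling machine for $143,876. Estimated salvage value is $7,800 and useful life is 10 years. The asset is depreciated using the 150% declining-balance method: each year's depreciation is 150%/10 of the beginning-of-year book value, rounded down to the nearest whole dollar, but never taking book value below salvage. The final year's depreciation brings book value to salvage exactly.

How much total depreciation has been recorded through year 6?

Depreciable base = $143,876 − $7,800 = $136,076.
Year 1: ⌊$143,876 × 150%/10⌋ = $21,581. Book value $122,295.
Year 2: ⌊$122,295 × 150%/10⌋ = $18,344. Book value $103,951.
Year 3: ⌊$103,951 × 150%/10⌋ = $15,592. Book value $88,359.
Year 4: ⌊$88,359 × 150%/10⌋ = $13,253. Book value $75,106.
Year 5: ⌊$75,106 × 150%/10⌋ = $11,265. Book value $63,841.
Year 6: ⌊$63,841 × 150%/10⌋ = $9,576. Book value $54,265.
Accumulated through year 6 = $143,876 − $54,265 = $89,611.

$89,611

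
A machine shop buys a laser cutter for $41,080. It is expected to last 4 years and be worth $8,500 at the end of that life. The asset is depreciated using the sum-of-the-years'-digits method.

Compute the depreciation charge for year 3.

$6,516

Depreciable base = $41,080 − $8,500 = $32,580.
Sum of the years' digits = 4+3+2+1 = 10.
Year 1: $32,580 × 4/10 = $13,032. Book value $28,048.
Year 2: $32,580 × 3/10 = $9,774. Book value $18,274.
Year 3: $32,580 × 2/10 = $6,516. Book value $11,758.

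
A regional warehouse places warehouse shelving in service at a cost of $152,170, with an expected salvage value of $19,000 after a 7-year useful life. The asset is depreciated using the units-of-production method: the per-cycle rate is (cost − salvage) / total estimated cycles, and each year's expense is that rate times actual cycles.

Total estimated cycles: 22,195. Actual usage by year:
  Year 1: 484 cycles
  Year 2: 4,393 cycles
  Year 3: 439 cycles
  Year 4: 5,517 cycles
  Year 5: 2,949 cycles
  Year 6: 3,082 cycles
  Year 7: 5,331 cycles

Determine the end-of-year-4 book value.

$87,172

Depreciable base = $152,170 − $19,000 = $133,170.
Rate = $133,170 / 22,195 cycles = $6 per cycle.
Year 1: 484 × $6 = $2,904. Book value $149,266.
Year 2: 4,393 × $6 = $26,358. Book value $122,908.
Year 3: 439 × $6 = $2,634. Book value $120,274.
Year 4: 5,517 × $6 = $33,102. Book value $87,172.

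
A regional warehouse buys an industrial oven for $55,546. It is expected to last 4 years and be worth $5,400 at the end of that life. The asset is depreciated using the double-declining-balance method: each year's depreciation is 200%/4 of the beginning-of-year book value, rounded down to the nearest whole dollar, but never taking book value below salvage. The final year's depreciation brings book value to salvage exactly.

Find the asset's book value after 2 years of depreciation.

$13,887

Depreciable base = $55,546 − $5,400 = $50,146.
Year 1: ⌊$55,546 × 200%/4⌋ = $27,773. Book value $27,773.
Year 2: ⌊$27,773 × 200%/4⌋ = $13,886. Book value $13,887.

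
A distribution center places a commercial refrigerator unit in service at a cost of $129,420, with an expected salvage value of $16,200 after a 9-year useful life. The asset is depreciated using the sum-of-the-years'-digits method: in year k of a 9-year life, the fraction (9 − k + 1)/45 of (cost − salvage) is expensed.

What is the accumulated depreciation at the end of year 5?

Depreciable base = $129,420 − $16,200 = $113,220.
Sum of the years' digits = 9+8+7+6+5+4+3+2+1 = 45.
Year 1: $113,220 × 9/45 = $22,644. Book value $106,776.
Year 2: $113,220 × 8/45 = $20,128. Book value $86,648.
Year 3: $113,220 × 7/45 = $17,612. Book value $69,036.
Year 4: $113,220 × 6/45 = $15,096. Book value $53,940.
Year 5: $113,220 × 5/45 = $12,580. Book value $41,360.
Accumulated through year 5 = $129,420 − $41,360 = $88,060.

$88,060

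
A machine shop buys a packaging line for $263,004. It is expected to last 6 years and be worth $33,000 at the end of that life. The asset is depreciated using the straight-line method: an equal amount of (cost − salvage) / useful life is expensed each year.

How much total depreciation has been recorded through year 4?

$153,336

Depreciable base = $263,004 − $33,000 = $230,004.
Annual expense = $230,004 / 6 = $38,334.
End of year 1: book value $224,670.
End of year 2: book value $186,336.
End of year 3: book value $148,002.
End of year 4: book value $109,668.
Accumulated through year 4 = $263,004 − $109,668 = $153,336.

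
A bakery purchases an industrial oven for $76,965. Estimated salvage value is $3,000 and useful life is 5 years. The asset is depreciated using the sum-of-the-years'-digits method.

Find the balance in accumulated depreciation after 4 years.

Depreciable base = $76,965 − $3,000 = $73,965.
Sum of the years' digits = 5+4+3+2+1 = 15.
Year 1: $73,965 × 5/15 = $24,655. Book value $52,310.
Year 2: $73,965 × 4/15 = $19,724. Book value $32,586.
Year 3: $73,965 × 3/15 = $14,793. Book value $17,793.
Year 4: $73,965 × 2/15 = $9,862. Book value $7,931.
Accumulated through year 4 = $76,965 − $7,931 = $69,034.

$69,034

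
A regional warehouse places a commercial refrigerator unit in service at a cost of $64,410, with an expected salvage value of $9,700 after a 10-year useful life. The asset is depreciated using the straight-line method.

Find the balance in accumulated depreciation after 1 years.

Depreciable base = $64,410 − $9,700 = $54,710.
Annual expense = $54,710 / 10 = $5,471.
End of year 1: book value $58,939.
Accumulated through year 1 = $64,410 − $58,939 = $5,471.

$5,471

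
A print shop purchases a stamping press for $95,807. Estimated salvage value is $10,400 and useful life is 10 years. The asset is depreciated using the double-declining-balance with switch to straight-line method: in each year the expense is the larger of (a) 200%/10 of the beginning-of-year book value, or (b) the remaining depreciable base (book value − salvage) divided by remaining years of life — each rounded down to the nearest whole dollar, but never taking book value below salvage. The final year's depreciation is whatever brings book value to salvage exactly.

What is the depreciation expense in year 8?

$4,018

Depreciable base = $95,807 − $10,400 = $85,407.
Year 1: DB = ⌊$95,807 × 200%/10⌋ = $19,161; SL = ⌊$85,407/10⌋ = $8,540 → take DB $19,161. Book value $76,646.
Year 2: DB = ⌊$76,646 × 200%/10⌋ = $15,329; SL = ⌊$66,246/9⌋ = $7,360 → take DB $15,329. Book value $61,317.
Year 3: DB = ⌊$61,317 × 200%/10⌋ = $12,263; SL = ⌊$50,917/8⌋ = $6,364 → take DB $12,263. Book value $49,054.
Year 4: DB = ⌊$49,054 × 200%/10⌋ = $9,810; SL = ⌊$38,654/7⌋ = $5,522 → take DB $9,810. Book value $39,244.
Year 5: DB = ⌊$39,244 × 200%/10⌋ = $7,848; SL = ⌊$28,844/6⌋ = $4,807 → take DB $7,848. Book value $31,396.
Year 6: DB = ⌊$31,396 × 200%/10⌋ = $6,279; SL = ⌊$20,996/5⌋ = $4,199 → take DB $6,279. Book value $25,117.
Year 7: DB = ⌊$25,117 × 200%/10⌋ = $5,023; SL = ⌊$14,717/4⌋ = $3,679 → take DB $5,023. Book value $20,094.
Year 8: DB = ⌊$20,094 × 200%/10⌋ = $4,018; SL = ⌊$9,694/3⌋ = $3,231 → take DB $4,018. Book value $16,076.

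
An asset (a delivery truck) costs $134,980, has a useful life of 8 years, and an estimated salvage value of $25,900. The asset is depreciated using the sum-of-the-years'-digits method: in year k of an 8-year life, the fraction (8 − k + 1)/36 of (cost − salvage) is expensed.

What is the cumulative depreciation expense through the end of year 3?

$63,630

Depreciable base = $134,980 − $25,900 = $109,080.
Sum of the years' digits = 8+7+6+5+4+3+2+1 = 36.
Year 1: $109,080 × 8/36 = $24,240. Book value $110,740.
Year 2: $109,080 × 7/36 = $21,210. Book value $89,530.
Year 3: $109,080 × 6/36 = $18,180. Book value $71,350.
Accumulated through year 3 = $134,980 − $71,350 = $63,630.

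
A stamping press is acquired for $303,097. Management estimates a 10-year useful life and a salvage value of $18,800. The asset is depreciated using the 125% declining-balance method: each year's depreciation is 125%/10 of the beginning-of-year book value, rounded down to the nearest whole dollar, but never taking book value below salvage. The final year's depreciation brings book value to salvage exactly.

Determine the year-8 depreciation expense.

Depreciable base = $303,097 − $18,800 = $284,297.
Year 1: ⌊$303,097 × 125%/10⌋ = $37,887. Book value $265,210.
Year 2: ⌊$265,210 × 125%/10⌋ = $33,151. Book value $232,059.
Year 3: ⌊$232,059 × 125%/10⌋ = $29,007. Book value $203,052.
Year 4: ⌊$203,052 × 125%/10⌋ = $25,381. Book value $177,671.
Year 5: ⌊$177,671 × 125%/10⌋ = $22,208. Book value $155,463.
Year 6: ⌊$155,463 × 125%/10⌋ = $19,432. Book value $136,031.
Year 7: ⌊$136,031 × 125%/10⌋ = $17,003. Book value $119,028.
Year 8: ⌊$119,028 × 125%/10⌋ = $14,878. Book value $104,150.

$14,878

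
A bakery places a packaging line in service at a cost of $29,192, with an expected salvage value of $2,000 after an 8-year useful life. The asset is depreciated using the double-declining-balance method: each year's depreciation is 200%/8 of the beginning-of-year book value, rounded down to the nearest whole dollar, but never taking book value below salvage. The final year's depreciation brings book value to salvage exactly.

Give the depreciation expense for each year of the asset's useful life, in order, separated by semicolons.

$7,298; $5,473; $4,105; $3,079; $2,309; $1,732; $1,299; $1,897

Depreciable base = $29,192 − $2,000 = $27,192.
Year 1: ⌊$29,192 × 200%/8⌋ = $7,298. Book value $21,894.
Year 2: ⌊$21,894 × 200%/8⌋ = $5,473. Book value $16,421.
Year 3: ⌊$16,421 × 200%/8⌋ = $4,105. Book value $12,316.
Year 4: ⌊$12,316 × 200%/8⌋ = $3,079. Book value $9,237.
Year 5: ⌊$9,237 × 200%/8⌋ = $2,309. Book value $6,928.
Year 6: ⌊$6,928 × 200%/8⌋ = $1,732. Book value $5,196.
Year 7: ⌊$5,196 × 200%/8⌋ = $1,299. Book value $3,897.
Year 8 (final): $3,897 − $2,000 = $1,897. Book value $2,000.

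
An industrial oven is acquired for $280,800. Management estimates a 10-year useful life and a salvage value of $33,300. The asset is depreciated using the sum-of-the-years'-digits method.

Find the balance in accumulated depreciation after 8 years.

Depreciable base = $280,800 − $33,300 = $247,500.
Sum of the years' digits = 10+9+8+7+6+5+4+3+2+1 = 55.
Year 1: $247,500 × 10/55 = $45,000. Book value $235,800.
Year 2: $247,500 × 9/55 = $40,500. Book value $195,300.
Year 3: $247,500 × 8/55 = $36,000. Book value $159,300.
Year 4: $247,500 × 7/55 = $31,500. Book value $127,800.
Year 5: $247,500 × 6/55 = $27,000. Book value $100,800.
Year 6: $247,500 × 5/55 = $22,500. Book value $78,300.
Year 7: $247,500 × 4/55 = $18,000. Book value $60,300.
Year 8: $247,500 × 3/55 = $13,500. Book value $46,800.
Accumulated through year 8 = $280,800 − $46,800 = $234,000.

$234,000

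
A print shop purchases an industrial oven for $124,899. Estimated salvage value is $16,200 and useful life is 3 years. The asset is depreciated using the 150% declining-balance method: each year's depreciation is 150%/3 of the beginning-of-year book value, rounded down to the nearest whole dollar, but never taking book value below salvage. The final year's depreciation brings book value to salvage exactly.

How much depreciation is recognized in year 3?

Depreciable base = $124,899 − $16,200 = $108,699.
Year 1: ⌊$124,899 × 150%/3⌋ = $62,449. Book value $62,450.
Year 2: ⌊$62,450 × 150%/3⌋ = $31,225. Book value $31,225.
Year 3 (final): $31,225 − $16,200 = $15,025. Book value $16,200.

$15,025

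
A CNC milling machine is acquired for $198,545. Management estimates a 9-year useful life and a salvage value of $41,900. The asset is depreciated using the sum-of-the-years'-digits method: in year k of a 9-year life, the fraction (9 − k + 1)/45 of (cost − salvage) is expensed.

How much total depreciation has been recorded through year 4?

Depreciable base = $198,545 − $41,900 = $156,645.
Sum of the years' digits = 9+8+7+6+5+4+3+2+1 = 45.
Year 1: $156,645 × 9/45 = $31,329. Book value $167,216.
Year 2: $156,645 × 8/45 = $27,848. Book value $139,368.
Year 3: $156,645 × 7/45 = $24,367. Book value $115,001.
Year 4: $156,645 × 6/45 = $20,886. Book value $94,115.
Accumulated through year 4 = $198,545 − $94,115 = $104,430.

$104,430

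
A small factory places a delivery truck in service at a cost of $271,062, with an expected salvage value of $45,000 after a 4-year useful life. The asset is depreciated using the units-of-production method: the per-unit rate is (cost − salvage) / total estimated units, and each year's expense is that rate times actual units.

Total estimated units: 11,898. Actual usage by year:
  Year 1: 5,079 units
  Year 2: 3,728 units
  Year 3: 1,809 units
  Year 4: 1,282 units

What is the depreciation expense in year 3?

$34,371

Depreciable base = $271,062 − $45,000 = $226,062.
Rate = $226,062 / 11,898 units = $19 per unit.
Year 1: 5,079 × $19 = $96,501. Book value $174,561.
Year 2: 3,728 × $19 = $70,832. Book value $103,729.
Year 3: 1,809 × $19 = $34,371. Book value $69,358.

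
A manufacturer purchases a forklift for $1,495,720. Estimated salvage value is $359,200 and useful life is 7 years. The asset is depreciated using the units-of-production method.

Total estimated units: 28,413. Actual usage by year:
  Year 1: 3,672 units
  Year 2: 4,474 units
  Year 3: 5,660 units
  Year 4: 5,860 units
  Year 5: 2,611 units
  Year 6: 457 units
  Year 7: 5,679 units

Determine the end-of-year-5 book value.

Depreciable base = $1,495,720 − $359,200 = $1,136,520.
Rate = $1,136,520 / 28,413 units = $40 per unit.
Year 1: 3,672 × $40 = $146,880. Book value $1,348,840.
Year 2: 4,474 × $40 = $178,960. Book value $1,169,880.
Year 3: 5,660 × $40 = $226,400. Book value $943,480.
Year 4: 5,860 × $40 = $234,400. Book value $709,080.
Year 5: 2,611 × $40 = $104,440. Book value $604,640.

$604,640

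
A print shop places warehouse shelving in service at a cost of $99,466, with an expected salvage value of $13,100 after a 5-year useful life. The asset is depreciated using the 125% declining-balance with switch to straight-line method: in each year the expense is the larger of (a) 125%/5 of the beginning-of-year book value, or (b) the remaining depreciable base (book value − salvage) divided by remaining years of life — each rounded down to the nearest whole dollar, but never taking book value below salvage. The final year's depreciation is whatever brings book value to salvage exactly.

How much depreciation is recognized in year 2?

Depreciable base = $99,466 − $13,100 = $86,366.
Year 1: DB = ⌊$99,466 × 125%/5⌋ = $24,866; SL = ⌊$86,366/5⌋ = $17,273 → take DB $24,866. Book value $74,600.
Year 2: DB = ⌊$74,600 × 125%/5⌋ = $18,650; SL = ⌊$61,500/4⌋ = $15,375 → take DB $18,650. Book value $55,950.

$18,650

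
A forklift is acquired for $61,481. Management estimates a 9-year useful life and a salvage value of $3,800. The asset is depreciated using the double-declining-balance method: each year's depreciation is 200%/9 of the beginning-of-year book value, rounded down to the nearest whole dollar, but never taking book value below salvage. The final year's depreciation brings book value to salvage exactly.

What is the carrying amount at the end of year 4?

Depreciable base = $61,481 − $3,800 = $57,681.
Year 1: ⌊$61,481 × 200%/9⌋ = $13,662. Book value $47,819.
Year 2: ⌊$47,819 × 200%/9⌋ = $10,626. Book value $37,193.
Year 3: ⌊$37,193 × 200%/9⌋ = $8,265. Book value $28,928.
Year 4: ⌊$28,928 × 200%/9⌋ = $6,428. Book value $22,500.

$22,500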